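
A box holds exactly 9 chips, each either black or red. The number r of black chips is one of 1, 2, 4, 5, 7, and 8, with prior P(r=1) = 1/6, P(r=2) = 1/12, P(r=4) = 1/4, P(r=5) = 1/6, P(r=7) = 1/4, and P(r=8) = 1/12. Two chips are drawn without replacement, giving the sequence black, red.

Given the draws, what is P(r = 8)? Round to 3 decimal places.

0.044

Compute the likelihood of the observed sequence for each case: P(data | r = 1) = (1/9)(8/8) = 1/9; P(data | r = 2) = (2/9)(7/8) = 7/36; P(data | r = 4) = (4/9)(5/8) = 5/18; P(data | r = 5) = (5/9)(4/8) = 5/18; P(data | r = 7) = (7/9)(2/8) = 7/36; P(data | r = 8) = (8/9)(1/8) = 1/9.
Multiplying each by its prior: 1/6 · 1/9 = 1/54, 1/12 · 7/36 = 7/432, 1/4 · 5/18 = 5/72, 1/6 · 5/18 = 5/108, 1/4 · 7/36 = 7/144, 1/12 · 1/9 = 1/108; summing to 5/24.
Therefore the posterior P(r = 8 | data) = (1/108) / (5/24) = 2/45.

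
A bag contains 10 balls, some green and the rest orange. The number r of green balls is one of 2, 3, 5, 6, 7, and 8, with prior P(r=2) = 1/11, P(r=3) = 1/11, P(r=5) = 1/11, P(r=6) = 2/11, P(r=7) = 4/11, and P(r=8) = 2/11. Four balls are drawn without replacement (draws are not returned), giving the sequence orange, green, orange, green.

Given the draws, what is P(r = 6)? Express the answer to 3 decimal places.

For each hypothesis, P(data | H) works out to: P(data | r = 2) = (8/10)(2/9)(7/8)(1/7) = 0.022222; P(data | r = 3) = (7/10)(3/9)(6/8)(2/7) = 0.05; P(data | r = 5) = (5/10)(5/9)(4/8)(4/7) = 0.079365; P(data | r = 6) = (4/10)(6/9)(3/8)(5/7) = 0.071429; P(data | r = 7) = (3/10)(7/9)(2/8)(6/7) = 0.05; P(data | r = 8) = (2/10)(8/9)(1/8)(7/7) = 0.022222.
Multiplying each by its prior: 1/11 · 0.022222 = 0.0020202, 1/11 · 0.05 = 0.0045455, 1/11 · 0.079365 = 0.007215, 2/11 · 0.071429 = 0.012987, 4/11 · 0.05 = 0.018182, 2/11 · 0.022222 = 0.0040404; with total 0.04899.
Hence P(r = 6 | data) = (0.012987) / (0.04899) = 0.2651.

0.265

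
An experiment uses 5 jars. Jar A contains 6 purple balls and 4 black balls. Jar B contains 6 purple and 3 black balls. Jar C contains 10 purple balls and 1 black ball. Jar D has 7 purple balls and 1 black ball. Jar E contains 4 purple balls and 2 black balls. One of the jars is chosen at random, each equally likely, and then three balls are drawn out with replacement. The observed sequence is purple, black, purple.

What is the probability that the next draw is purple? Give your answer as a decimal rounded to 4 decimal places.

Under each hypothesis, the probability of the observed sequence is: P(data | jar A) = (6/10)(4/10)(6/10) = 0.144; P(data | jar B) = (6/9)(3/9)(6/9) = 0.14815; P(data | jar C) = (10/11)(1/11)(10/11) = 0.075131; P(data | jar D) = (7/8)(1/8)(7/8) = 0.095703; P(data | jar E) = (4/6)(2/6)(4/6) = 0.14815.
Weighting by the prior gives 1/5 · 0.144 = 0.0288, 1/5 · 0.14815 = 0.02963, 1/5 · 0.075131 = 0.015026, 1/5 · 0.095703 = 0.019141, 1/5 · 0.14815 = 0.02963; these sum to 0.12223.
Normalising, the posterior is P(jar A | data) = 0.23563, P(jar B | data) = 0.24242, P(jar C | data) = 0.12294, P(jar D | data) = 0.1566, P(jar E | data) = 0.24242.
So P(purple next | data) = Σ P(purple next | H) P(H | data) = (3/5)(0.23563) + (2/3)(0.24242) + (10/11)(0.12294) + (7/8)(0.1566) + (2/3)(0.24242) = 0.71339.

0.7134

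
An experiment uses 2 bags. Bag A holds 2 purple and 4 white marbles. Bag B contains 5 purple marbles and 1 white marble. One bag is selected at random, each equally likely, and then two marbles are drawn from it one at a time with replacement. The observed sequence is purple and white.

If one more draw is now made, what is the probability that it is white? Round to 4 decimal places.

The likelihood of the observed sequence under each hypothesis: P(data | bag A) = (2/6)(4/6) = 2/9; P(data | bag B) = (5/6)(1/6) = 5/36.
Multiplying each by its prior: 1/2 · 2/9 = 1/9, 1/2 · 5/36 = 5/72; with total 13/72.
The posterior is then P(bag A | data) = 8/13, P(bag B | data) = 5/13.
The predictive probability is P(white next | data) = (2/3)(8/13) + (1/6)(5/13) = 37/78.

0.4744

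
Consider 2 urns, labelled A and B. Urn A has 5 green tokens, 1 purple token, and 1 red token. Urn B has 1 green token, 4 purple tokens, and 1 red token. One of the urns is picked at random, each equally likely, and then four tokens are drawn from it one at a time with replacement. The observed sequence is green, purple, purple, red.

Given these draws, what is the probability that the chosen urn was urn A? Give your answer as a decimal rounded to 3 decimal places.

0.144

For each hypothesis, P(data | H) works out to: P(data | urn A) = (5/7)(1/7)(1/7)(1/7) = 0.0020825; P(data | urn B) = (1/6)(4/6)(4/6)(1/6) = 0.012346.
The prior-weighted likelihoods are 1/2 · 0.0020825 = 0.0010412, 1/2 · 0.012346 = 0.0061728; these sum to 0.0072141.
Therefore the posterior P(urn A | data) = (0.0010412) / (0.0072141) = 0.14433.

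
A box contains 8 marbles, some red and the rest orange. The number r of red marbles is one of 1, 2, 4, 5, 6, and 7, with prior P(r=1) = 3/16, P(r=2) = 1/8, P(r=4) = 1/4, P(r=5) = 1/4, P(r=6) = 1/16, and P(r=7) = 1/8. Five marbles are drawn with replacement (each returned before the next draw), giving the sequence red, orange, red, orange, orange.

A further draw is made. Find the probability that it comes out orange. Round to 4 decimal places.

Compute the likelihood of the observed sequence for each case: P(data | r = 1) = (1/8)(7/8)(1/8)(7/8)(7/8) = 0.010468; P(data | r = 2) = (2/8)(6/8)(2/8)(6/8)(6/8) = 0.026367; P(data | r = 4) = (4/8)(4/8)(4/8)(4/8)(4/8) = 0.03125; P(data | r = 5) = (5/8)(3/8)(5/8)(3/8)(3/8) = 0.020599; P(data | r = 6) = (6/8)(2/8)(6/8)(2/8)(2/8) = 0.0087891; P(data | r = 7) = (7/8)(1/8)(7/8)(1/8)(1/8) = 0.0014954.
Weighting by the prior gives 3/16 · 0.010468 = 0.0019627, 1/8 · 0.026367 = 0.0032959, 1/4 · 0.03125 = 0.0078125, 1/4 · 0.020599 = 0.0051498, 1/16 · 0.0087891 = 0.00054932, 1/8 · 0.0014954 = 0.00018692; summing to 0.018957.
Dividing through by the total gives posterior P(r = 1 | data) = 0.10353, P(r = 2 | data) = 0.17386, P(r = 4 | data) = 0.41211, P(r = 5 | data) = 0.27166, P(r = 6 | data) = 0.028977, P(r = 7 | data) = 0.0098601.
So P(orange next | data) = Σ P(orange next | H) P(H | data) = (7/8)(0.10353) + (3/4)(0.17386) + (1/2)(0.41211) + (3/8)(0.27166) + (1/4)(0.028977) + (1/8)(0.0098601) = 0.53739.

0.5374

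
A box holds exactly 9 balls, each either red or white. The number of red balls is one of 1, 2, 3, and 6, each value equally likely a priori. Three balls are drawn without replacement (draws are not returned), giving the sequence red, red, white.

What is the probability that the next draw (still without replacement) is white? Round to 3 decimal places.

0.529

The likelihood of the observed sequence under each hypothesis: P(data | r = 1) = (1/9)(0/8) = 0; P(data | r = 2) = (2/9)(1/8)(7/7) = 1/36; P(data | r = 3) = (3/9)(2/8)(6/7) = 1/14; P(data | r = 6) = (6/9)(5/8)(3/7) = 5/28.
Multiplying each by its prior: 1/4 · 0 = 0, 1/4 · 1/36 = 1/144, 1/4 · 1/14 = 1/56, 1/4 · 5/28 = 5/112; with total 5/72.
Normalising, the posterior is P(r = 1 | data) = 0, P(r = 2 | data) = 1/10, P(r = 3 | data) = 9/35, P(r = 6 | data) = 9/14.
So P(white next | data) = Σ P(white next | H) P(H | data) = (1)(1/10) + (5/6)(9/35) + (1/3)(9/14) = 37/70.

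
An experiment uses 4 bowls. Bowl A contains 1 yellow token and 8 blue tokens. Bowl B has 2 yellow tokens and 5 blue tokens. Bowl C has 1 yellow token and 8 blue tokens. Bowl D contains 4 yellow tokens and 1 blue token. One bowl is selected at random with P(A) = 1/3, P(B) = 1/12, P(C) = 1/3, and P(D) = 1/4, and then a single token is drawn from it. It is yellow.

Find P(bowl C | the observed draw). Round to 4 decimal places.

Compute the likelihood of this draw for each case: P(data | bowl A) = (1/9) = 0.11111; P(data | bowl B) = (2/7) = 0.28571; P(data | bowl C) = (1/9) = 0.11111; P(data | bowl D) = (4/5) = 0.8.
Multiplying each by its prior: 1/3 · 0.11111 = 0.037037, 1/12 · 0.28571 = 0.02381, 1/3 · 0.11111 = 0.037037, 1/4 · 0.8 = 0.2; with total 0.29788.
Therefore the posterior P(bowl C | data) = (0.037037) / (0.29788) = 0.12433.

0.1243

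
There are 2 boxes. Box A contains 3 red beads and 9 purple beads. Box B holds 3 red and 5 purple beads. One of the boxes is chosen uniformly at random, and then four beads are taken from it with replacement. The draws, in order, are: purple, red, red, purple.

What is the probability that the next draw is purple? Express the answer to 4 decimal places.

The likelihood of the observed sequence under each hypothesis: P(data | box A) = (9/12)(3/12)(3/12)(9/12) = 0.035156; P(data | box B) = (5/8)(3/8)(3/8)(5/8) = 0.054932.
Multiplying each by its prior: 1/2 · 0.035156 = 0.017578, 1/2 · 0.054932 = 0.027466; with total 0.045044.
Dividing through by the total gives posterior P(box A | data) = 0.39024, P(box B | data) = 0.60976.
Averaging over the posterior, P(purple next | data) = (3/4)(0.39024) + (5/8)(0.60976) = 0.67378.

0.6738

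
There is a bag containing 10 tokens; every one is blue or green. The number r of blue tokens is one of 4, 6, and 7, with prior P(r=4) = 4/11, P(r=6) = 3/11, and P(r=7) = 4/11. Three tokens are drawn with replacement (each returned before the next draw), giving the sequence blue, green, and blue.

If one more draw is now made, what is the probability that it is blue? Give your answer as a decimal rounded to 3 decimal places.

0.587

For each hypothesis, P(data | H) works out to: P(data | r = 4) = (4/10)(6/10)(4/10) = 0.096; P(data | r = 6) = (6/10)(4/10)(6/10) = 0.144; P(data | r = 7) = (7/10)(3/10)(7/10) = 0.147.
Weighting by the prior gives 4/11 · 0.096 = 0.034909, 3/11 · 0.144 = 0.039273, 4/11 · 0.147 = 0.053455; these sum to 0.12764.
The posterior is then P(r = 4 | data) = 0.2735, P(r = 6 | data) = 0.30769, P(r = 7 | data) = 0.4188.
Averaging over the posterior, P(blue next | data) = (2/5)(0.2735) + (3/5)(0.30769) + (7/10)(0.4188) = 0.58718.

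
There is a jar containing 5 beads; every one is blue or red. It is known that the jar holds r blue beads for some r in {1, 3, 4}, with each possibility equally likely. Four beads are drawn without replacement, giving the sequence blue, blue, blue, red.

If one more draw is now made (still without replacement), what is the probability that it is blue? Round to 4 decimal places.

Under each hypothesis, the probability of the observed sequence is: P(data | r = 1) = (1/5)(0/4) = 0; P(data | r = 3) = (3/5)(2/4)(1/3)(2/2) = 1/10; P(data | r = 4) = (4/5)(3/4)(2/3)(1/2) = 1/5.
Multiplying each by its prior: 1/3 · 0 = 0, 1/3 · 1/10 = 1/30, 1/3 · 1/5 = 1/15; summing to 1/10.
Dividing through by the total gives posterior P(r = 1 | data) = 0, P(r = 3 | data) = 1/3, P(r = 4 | data) = 2/3.
Averaging over the posterior, P(blue next | data) = (0)(1/3) + (1)(2/3) = 2/3.

0.6667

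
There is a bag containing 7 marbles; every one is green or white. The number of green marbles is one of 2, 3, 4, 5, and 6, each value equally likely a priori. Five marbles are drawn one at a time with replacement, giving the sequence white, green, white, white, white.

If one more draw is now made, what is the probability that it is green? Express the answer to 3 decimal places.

0.385

For each hypothesis, P(data | H) works out to: P(data | r = 2) = (5/7)(2/7)(5/7)(5/7)(5/7) = 0.074374; P(data | r = 3) = (4/7)(3/7)(4/7)(4/7)(4/7) = 0.045695; P(data | r = 4) = (3/7)(4/7)(3/7)(3/7)(3/7) = 0.019278; P(data | r = 5) = (2/7)(5/7)(2/7)(2/7)(2/7) = 0.0047599; P(data | r = 6) = (1/7)(6/7)(1/7)(1/7)(1/7) = 0.00035699.
The prior-weighted likelihoods are 1/5 · 0.074374 = 0.014875, 1/5 · 0.045695 = 0.009139, 1/5 · 0.019278 = 0.0038555, 1/5 · 0.0047599 = 0.00095198, 1/5 · 0.00035699 = 7.1399e-05; these sum to 0.028893.
Dividing through by the total gives posterior P(r = 2 | data) = 0.51483, P(r = 3 | data) = 0.31631, P(r = 4 | data) = 0.13344, P(r = 5 | data) = 0.032949, P(r = 6 | data) = 0.0024712.
So P(green next | data) = Σ P(green next | H) P(H | data) = (2/7)(0.51483) + (3/7)(0.31631) + (4/7)(0.13344) + (5/7)(0.032949) + (6/7)(0.0024712) = 0.38456.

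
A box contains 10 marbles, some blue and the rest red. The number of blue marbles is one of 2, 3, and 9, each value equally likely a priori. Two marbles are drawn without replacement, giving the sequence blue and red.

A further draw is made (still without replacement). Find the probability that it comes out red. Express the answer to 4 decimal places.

0.6467

Under each hypothesis, the probability of the observed sequence is: P(data | r = 2) = (2/10)(8/9) = 8/45; P(data | r = 3) = (3/10)(7/9) = 7/30; P(data | r = 9) = (9/10)(1/9) = 1/10.
The prior-weighted likelihoods are 1/3 · 8/45 = 8/135, 1/3 · 7/30 = 7/90, 1/3 · 1/10 = 1/30; summing to 23/135.
Normalising, the posterior is P(r = 2 | data) = 8/23, P(r = 3 | data) = 21/46, P(r = 9 | data) = 9/46.
So P(red next | data) = Σ P(red next | H) P(H | data) = (7/8)(8/23) + (3/4)(21/46) + (0)(9/46) = 119/184.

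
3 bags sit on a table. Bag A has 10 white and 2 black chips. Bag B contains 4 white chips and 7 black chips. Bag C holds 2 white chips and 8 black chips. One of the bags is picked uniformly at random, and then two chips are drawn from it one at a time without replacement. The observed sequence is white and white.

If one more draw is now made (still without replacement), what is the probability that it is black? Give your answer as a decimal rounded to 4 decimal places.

0.2994

Compute the likelihood of the observed sequence for each case: P(data | bag A) = (10/12)(9/11) = 15/22; P(data | bag B) = (4/11)(3/10) = 6/55; P(data | bag C) = (2/10)(1/9) = 1/45.
The prior-weighted likelihoods are 1/3 · 15/22 = 5/22, 1/3 · 6/55 = 2/55, 1/3 · 1/45 = 1/135; with total 161/594.
Dividing through by the total gives posterior P(bag A | data) = 135/161, P(bag B | data) = 108/805, P(bag C | data) = 22/805.
Averaging over the posterior, P(black next | data) = (1/5)(135/161) + (7/9)(108/805) + (1)(22/805) = 241/805.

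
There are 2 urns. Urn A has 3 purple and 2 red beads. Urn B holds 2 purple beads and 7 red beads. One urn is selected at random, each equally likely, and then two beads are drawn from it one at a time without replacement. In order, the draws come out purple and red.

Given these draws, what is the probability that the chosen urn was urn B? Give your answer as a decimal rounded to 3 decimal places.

For each hypothesis, P(data | H) works out to: P(data | urn A) = (3/5)(2/4) = 3/10; P(data | urn B) = (2/9)(7/8) = 7/36.
Multiplying each by its prior: 1/2 · 3/10 = 3/20, 1/2 · 7/36 = 7/72; summing to 89/360.
So P(urn B | data) = (7/72) / (89/360) = 35/89.

0.393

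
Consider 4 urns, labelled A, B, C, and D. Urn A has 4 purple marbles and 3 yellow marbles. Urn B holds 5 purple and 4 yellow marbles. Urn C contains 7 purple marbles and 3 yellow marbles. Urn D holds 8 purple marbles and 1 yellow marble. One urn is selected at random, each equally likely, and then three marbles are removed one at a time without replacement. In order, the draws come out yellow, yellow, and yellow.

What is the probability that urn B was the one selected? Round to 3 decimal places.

0.563

The likelihood of the observed sequence under each hypothesis: P(data | urn A) = (3/7)(2/6)(1/5) = 0.028571; P(data | urn B) = (4/9)(3/8)(2/7) = 0.047619; P(data | urn C) = (3/10)(2/9)(1/8) = 0.0083333; P(data | urn D) = (1/9)(0/8) = 0.
Multiplying each by its prior: 1/4 · 0.028571 = 0.0071429, 1/4 · 0.047619 = 0.011905, 1/4 · 0.0083333 = 0.0020833, 1/4 · 0 = 0; with total 0.021131.
Hence P(urn B | data) = (0.011905) / (0.021131) = 0.56338.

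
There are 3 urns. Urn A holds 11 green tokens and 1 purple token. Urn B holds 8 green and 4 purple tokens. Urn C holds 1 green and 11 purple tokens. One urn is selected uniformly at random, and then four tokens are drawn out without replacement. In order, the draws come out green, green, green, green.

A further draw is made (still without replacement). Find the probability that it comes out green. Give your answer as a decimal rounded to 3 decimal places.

Compute the likelihood of the observed sequence for each case: P(data | urn A) = (11/12)(10/11)(9/10)(8/9) = 2/3; P(data | urn B) = (8/12)(7/11)(6/10)(5/9) = 14/99; P(data | urn C) = (1/12)(0/11) = 0.
Weighting by the prior gives 1/3 · 2/3 = 2/9, 1/3 · 14/99 = 14/297, 1/3 · 0 = 0; with total 80/297.
Dividing through by the total gives posterior P(urn A | data) = 33/40, P(urn B | data) = 7/40, P(urn C | data) = 0.
The predictive probability is P(green next | data) = (7/8)(33/40) + (1/2)(7/40) = 259/320.

0.809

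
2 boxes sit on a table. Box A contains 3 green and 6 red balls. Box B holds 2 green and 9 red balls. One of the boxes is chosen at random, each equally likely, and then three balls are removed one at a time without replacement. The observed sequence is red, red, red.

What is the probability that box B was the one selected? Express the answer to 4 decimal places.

Under each hypothesis, the probability of the observed sequence is: P(data | box A) = (6/9)(5/8)(4/7) = 0.2381; P(data | box B) = (9/11)(8/10)(7/9) = 0.50909.
The prior-weighted likelihoods are 1/2 · 0.2381 = 0.11905, 1/2 · 0.50909 = 0.25455; summing to 0.37359.
Hence P(box B | data) = (0.25455) / (0.37359) = 0.68134.

0.6813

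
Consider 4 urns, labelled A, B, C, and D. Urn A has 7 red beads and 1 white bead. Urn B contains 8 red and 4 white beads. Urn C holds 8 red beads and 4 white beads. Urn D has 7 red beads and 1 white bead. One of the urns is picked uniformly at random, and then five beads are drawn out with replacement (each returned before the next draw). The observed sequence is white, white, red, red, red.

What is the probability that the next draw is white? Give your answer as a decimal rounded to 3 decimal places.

The likelihood of the observed sequence under each hypothesis: P(data | urn A) = (1/8)(1/8)(7/8)(7/8)(7/8) = 0.010468; P(data | urn B) = (4/12)(4/12)(8/12)(8/12)(8/12) = 0.032922; P(data | urn C) = (4/12)(4/12)(8/12)(8/12)(8/12) = 0.032922; P(data | urn D) = (1/8)(1/8)(7/8)(7/8)(7/8) = 0.010468.
The prior-weighted likelihoods are 1/4 · 0.010468 = 0.0026169, 1/4 · 0.032922 = 0.0082305, 1/4 · 0.032922 = 0.0082305, 1/4 · 0.010468 = 0.0026169; summing to 0.021695.
The posterior is then P(urn A | data) = 0.12062, P(urn B | data) = 0.37938, P(urn C | data) = 0.37938, P(urn D | data) = 0.12062.
Averaging over the posterior, P(white next | data) = (1/8)(0.12062) + (1/3)(0.37938) + (1/3)(0.37938) + (1/8)(0.12062) = 0.28307.

0.283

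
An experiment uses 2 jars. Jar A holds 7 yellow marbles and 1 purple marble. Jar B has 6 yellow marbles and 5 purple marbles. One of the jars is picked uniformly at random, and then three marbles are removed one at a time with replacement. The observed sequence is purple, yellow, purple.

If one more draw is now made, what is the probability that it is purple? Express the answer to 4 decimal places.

0.4189

The likelihood of the observed sequence under each hypothesis: P(data | jar A) = (1/8)(7/8)(1/8) = 0.013672; P(data | jar B) = (5/11)(6/11)(5/11) = 0.1127.
The prior-weighted likelihoods are 1/2 · 0.013672 = 0.0068359, 1/2 · 0.1127 = 0.056349; these sum to 0.063185.
Normalising, the posterior is P(jar A | data) = 0.10819, P(jar B | data) = 0.89181.
So P(purple next | data) = Σ P(purple next | H) P(H | data) = (1/8)(0.10819) + (5/11)(0.89181) = 0.41889.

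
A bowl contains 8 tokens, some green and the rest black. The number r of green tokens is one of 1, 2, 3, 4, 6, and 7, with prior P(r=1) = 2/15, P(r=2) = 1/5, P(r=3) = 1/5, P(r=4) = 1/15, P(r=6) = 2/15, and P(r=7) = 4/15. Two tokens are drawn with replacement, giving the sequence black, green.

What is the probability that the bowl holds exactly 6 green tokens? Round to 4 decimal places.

0.1472

The likelihood of the observed sequence under each hypothesis: P(data | r = 1) = (7/8)(1/8) = 7/64; P(data | r = 2) = (6/8)(2/8) = 3/16; P(data | r = 3) = (5/8)(3/8) = 15/64; P(data | r = 4) = (4/8)(4/8) = 1/4; P(data | r = 6) = (2/8)(6/8) = 3/16; P(data | r = 7) = (1/8)(7/8) = 7/64.
The prior-weighted likelihoods are 2/15 · 7/64 = 7/480, 1/5 · 3/16 = 3/80, 1/5 · 15/64 = 3/64, 1/15 · 1/4 = 1/60, 2/15 · 3/16 = 1/40, 4/15 · 7/64 = 7/240; with total 163/960.
Hence P(r = 6 | data) = (1/40) / (163/960) = 24/163.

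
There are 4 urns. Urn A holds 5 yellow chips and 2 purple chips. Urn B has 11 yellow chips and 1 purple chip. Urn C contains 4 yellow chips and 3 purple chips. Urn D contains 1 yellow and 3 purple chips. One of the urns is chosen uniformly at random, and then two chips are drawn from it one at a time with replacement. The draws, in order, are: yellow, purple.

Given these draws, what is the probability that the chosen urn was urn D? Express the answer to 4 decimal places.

0.2630

Under each hypothesis, the probability of the observed sequence is: P(data | urn A) = (5/7)(2/7) = 0.20408; P(data | urn B) = (11/12)(1/12) = 0.076389; P(data | urn C) = (4/7)(3/7) = 0.2449; P(data | urn D) = (1/4)(3/4) = 0.1875.
The prior-weighted likelihoods are 1/4 · 0.20408 = 0.05102, 1/4 · 0.076389 = 0.019097, 1/4 · 0.2449 = 0.061224, 1/4 · 0.1875 = 0.046875; these sum to 0.17822.
Therefore the posterior P(urn D | data) = (0.046875) / (0.17822) = 0.26302.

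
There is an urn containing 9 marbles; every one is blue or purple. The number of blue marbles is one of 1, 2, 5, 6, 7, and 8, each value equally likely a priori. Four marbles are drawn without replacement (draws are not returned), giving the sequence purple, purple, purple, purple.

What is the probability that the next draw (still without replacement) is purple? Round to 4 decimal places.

0.7264

The likelihood of the observed sequence under each hypothesis: P(data | r = 1) = (8/9)(7/8)(6/7)(5/6) = 5/9; P(data | r = 2) = (7/9)(6/8)(5/7)(4/6) = 5/18; P(data | r = 5) = (4/9)(3/8)(2/7)(1/6) = 1/126; P(data | r = 6) = (3/9)(2/8)(1/7)(0/6) = 0; P(data | r = 7) = (2/9)(1/8)(0/7) = 0; P(data | r = 8) = (1/9)(0/8) = 0.
Weighting by the prior gives 1/6 · 5/9 = 5/54, 1/6 · 5/18 = 5/108, 1/6 · 1/126 = 1/756, 1/6 · 0 = 0, 1/6 · 0 = 0, 1/6 · 0 = 0; these sum to 53/378.
Normalising, the posterior is P(r = 1 | data) = 35/53, P(r = 2 | data) = 35/106, P(r = 5 | data) = 1/106, P(r = 6 | data) = 0, P(r = 7 | data) = 0, P(r = 8 | data) = 0.
The predictive probability is P(purple next | data) = (4/5)(35/53) + (3/5)(35/106) + (0)(1/106) = 77/106.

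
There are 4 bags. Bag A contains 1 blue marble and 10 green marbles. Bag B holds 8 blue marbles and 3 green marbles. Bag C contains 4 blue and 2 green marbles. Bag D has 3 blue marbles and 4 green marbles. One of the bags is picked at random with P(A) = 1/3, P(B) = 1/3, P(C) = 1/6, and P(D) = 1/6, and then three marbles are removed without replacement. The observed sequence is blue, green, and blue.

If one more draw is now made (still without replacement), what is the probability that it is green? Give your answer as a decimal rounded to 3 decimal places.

For each hypothesis, P(data | H) works out to: P(data | bag A) = (1/11)(10/10)(0/9) = 0; P(data | bag B) = (8/11)(3/10)(7/9) = 0.1697; P(data | bag C) = (4/6)(2/5)(3/4) = 0.2; P(data | bag D) = (3/7)(4/6)(2/5) = 0.11429.
Multiplying each by its prior: 1/3 · 0 = 0, 1/3 · 0.1697 = 0.056566, 1/6 · 0.2 = 0.033333, 1/6 · 0.11429 = 0.019048; these sum to 0.10895.
Dividing through by the total gives posterior P(bag A | data) = 0, P(bag B | data) = 0.51921, P(bag C | data) = 0.30596, P(bag D | data) = 0.17483.
So P(green next | data) = Σ P(green next | H) P(H | data) = (1/4)(0.51921) + (1/3)(0.30596) + (3/4)(0.17483) = 0.36291.

0.363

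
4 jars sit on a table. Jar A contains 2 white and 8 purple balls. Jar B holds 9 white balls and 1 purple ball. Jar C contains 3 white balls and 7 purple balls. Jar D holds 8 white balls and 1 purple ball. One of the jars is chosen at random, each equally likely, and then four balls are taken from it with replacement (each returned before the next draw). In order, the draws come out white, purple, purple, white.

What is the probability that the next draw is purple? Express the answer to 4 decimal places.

The likelihood of the observed sequence under each hypothesis: P(data | jar A) = (2/10)(8/10)(8/10)(2/10) = 0.0256; P(data | jar B) = (9/10)(1/10)(1/10)(9/10) = 0.0081; P(data | jar C) = (3/10)(7/10)(7/10)(3/10) = 0.0441; P(data | jar D) = (8/9)(1/9)(1/9)(8/9) = 0.0097546.
The prior-weighted likelihoods are 1/4 · 0.0256 = 0.0064, 1/4 · 0.0081 = 0.002025, 1/4 · 0.0441 = 0.011025, 1/4 · 0.0097546 = 0.0024387; summing to 0.021889.
Dividing through by the total gives posterior P(jar A | data) = 0.29239, P(jar B | data) = 0.092514, P(jar C | data) = 0.50369, P(jar D | data) = 0.11141.
Averaging over the posterior, P(purple next | data) = (4/5)(0.29239) + (1/10)(0.092514) + (7/10)(0.50369) + (1/9)(0.11141) = 0.60812.

0.6081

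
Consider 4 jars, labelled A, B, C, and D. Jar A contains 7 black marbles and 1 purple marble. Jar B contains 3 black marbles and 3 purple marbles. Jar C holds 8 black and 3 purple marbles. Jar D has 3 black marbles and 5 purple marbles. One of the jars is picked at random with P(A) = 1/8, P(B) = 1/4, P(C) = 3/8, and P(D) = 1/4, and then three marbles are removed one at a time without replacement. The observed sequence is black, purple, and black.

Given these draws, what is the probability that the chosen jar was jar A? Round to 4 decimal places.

0.1123

Compute the likelihood of the observed sequence for each case: P(data | jar A) = (7/8)(1/7)(6/6) = 0.125; P(data | jar B) = (3/6)(3/5)(2/4) = 0.15; P(data | jar C) = (8/11)(3/10)(7/9) = 0.1697; P(data | jar D) = (3/8)(5/7)(2/6) = 0.089286.
Weighting by the prior gives 1/8 · 0.125 = 0.015625, 1/4 · 0.15 = 0.0375, 3/8 · 0.1697 = 0.063636, 1/4 · 0.089286 = 0.022321; these sum to 0.13908.
So P(jar A | data) = (0.015625) / (0.13908) = 0.11234.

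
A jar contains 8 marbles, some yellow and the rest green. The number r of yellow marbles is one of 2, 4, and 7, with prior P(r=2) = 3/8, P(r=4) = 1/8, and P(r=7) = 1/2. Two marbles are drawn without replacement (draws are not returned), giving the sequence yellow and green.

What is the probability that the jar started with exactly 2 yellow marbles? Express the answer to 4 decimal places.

Under each hypothesis, the probability of the observed sequence is: P(data | r = 2) = (2/8)(6/7) = 3/14; P(data | r = 4) = (4/8)(4/7) = 2/7; P(data | r = 7) = (7/8)(1/7) = 1/8.
Multiplying each by its prior: 3/8 · 3/14 = 9/112, 1/8 · 2/7 = 1/28, 1/2 · 1/8 = 1/16; summing to 5/28.
By Bayes' rule, P(r = 2 | data) = (9/112) / (5/28) = 9/20.

0.4500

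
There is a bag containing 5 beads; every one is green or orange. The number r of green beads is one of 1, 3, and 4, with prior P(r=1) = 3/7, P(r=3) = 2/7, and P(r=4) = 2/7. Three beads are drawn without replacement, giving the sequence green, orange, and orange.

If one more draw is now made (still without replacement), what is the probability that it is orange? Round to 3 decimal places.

For each hypothesis, P(data | H) works out to: P(data | r = 1) = (1/5)(4/4)(3/3) = 1/5; P(data | r = 3) = (3/5)(2/4)(1/3) = 1/10; P(data | r = 4) = (4/5)(1/4)(0/3) = 0.
The prior-weighted likelihoods are 3/7 · 1/5 = 3/35, 2/7 · 1/10 = 1/35, 2/7 · 0 = 0; with total 4/35.
Normalising, the posterior is P(r = 1 | data) = 3/4, P(r = 3 | data) = 1/4, P(r = 4 | data) = 0.
So P(orange next | data) = Σ P(orange next | H) P(H | data) = (1)(3/4) + (0)(1/4) = 3/4.

0.750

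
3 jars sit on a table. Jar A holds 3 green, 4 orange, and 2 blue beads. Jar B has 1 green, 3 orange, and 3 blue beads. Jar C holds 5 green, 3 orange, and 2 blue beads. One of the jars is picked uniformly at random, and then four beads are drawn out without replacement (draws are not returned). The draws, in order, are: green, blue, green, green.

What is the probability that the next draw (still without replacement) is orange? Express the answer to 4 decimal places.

For each hypothesis, P(data | H) works out to: P(data | jar A) = (3/9)(2/8)(2/7)(1/6) = 1/252; P(data | jar B) = (1/7)(3/6)(0/5) = 0; P(data | jar C) = (5/10)(2/9)(4/8)(3/7) = 1/42.
The prior-weighted likelihoods are 1/3 · 1/252 = 1/756, 1/3 · 0 = 0, 1/3 · 1/42 = 1/126; with total 1/108.
The posterior is then P(jar A | data) = 1/7, P(jar B | data) = 0, P(jar C | data) = 6/7.
Averaging over the posterior, P(orange next | data) = (4/5)(1/7) + (1/2)(6/7) = 19/35.

0.5429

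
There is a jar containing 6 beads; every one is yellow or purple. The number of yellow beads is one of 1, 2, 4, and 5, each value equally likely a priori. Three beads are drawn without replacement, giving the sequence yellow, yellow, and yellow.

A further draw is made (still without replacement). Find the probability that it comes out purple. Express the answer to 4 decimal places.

0.4286

The likelihood of the observed sequence under each hypothesis: P(data | r = 1) = (1/6)(0/5) = 0; P(data | r = 2) = (2/6)(1/5)(0/4) = 0; P(data | r = 4) = (4/6)(3/5)(2/4) = 1/5; P(data | r = 5) = (5/6)(4/5)(3/4) = 1/2.
Multiplying each by its prior: 1/4 · 0 = 0, 1/4 · 0 = 0, 1/4 · 1/5 = 1/20, 1/4 · 1/2 = 1/8; summing to 7/40.
The posterior is then P(r = 1 | data) = 0, P(r = 2 | data) = 0, P(r = 4 | data) = 2/7, P(r = 5 | data) = 5/7.
Averaging over the posterior, P(purple next | data) = (2/3)(2/7) + (1/3)(5/7) = 3/7.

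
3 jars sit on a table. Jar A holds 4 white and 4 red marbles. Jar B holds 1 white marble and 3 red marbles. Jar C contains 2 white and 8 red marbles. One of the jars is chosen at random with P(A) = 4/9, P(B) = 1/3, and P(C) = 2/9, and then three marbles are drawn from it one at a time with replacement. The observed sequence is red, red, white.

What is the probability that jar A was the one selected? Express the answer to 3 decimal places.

0.424

The likelihood of the observed sequence under each hypothesis: P(data | jar A) = (4/8)(4/8)(4/8) = 0.125; P(data | jar B) = (3/4)(3/4)(1/4) = 0.14062; P(data | jar C) = (8/10)(8/10)(2/10) = 0.128.
The prior-weighted likelihoods are 4/9 · 0.125 = 0.055556, 1/3 · 0.14062 = 0.046875, 2/9 · 0.128 = 0.028444; these sum to 0.13087.
So P(jar A | data) = (0.055556) / (0.13087) = 0.42449.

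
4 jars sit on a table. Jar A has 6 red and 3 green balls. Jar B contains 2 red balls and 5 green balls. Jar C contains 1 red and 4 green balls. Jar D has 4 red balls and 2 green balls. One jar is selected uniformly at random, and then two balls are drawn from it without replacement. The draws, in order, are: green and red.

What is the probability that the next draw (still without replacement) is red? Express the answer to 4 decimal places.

For each hypothesis, P(data | H) works out to: P(data | jar A) = (3/9)(6/8) = 0.25; P(data | jar B) = (5/7)(2/6) = 0.2381; P(data | jar C) = (4/5)(1/4) = 0.2; P(data | jar D) = (2/6)(4/5) = 0.26667.
Weighting by the prior gives 1/4 · 0.25 = 0.0625, 1/4 · 0.2381 = 0.059524, 1/4 · 0.2 = 0.05, 1/4 · 0.26667 = 0.066667; with total 0.23869.
Dividing through by the total gives posterior P(jar A | data) = 0.26185, P(jar B | data) = 0.24938, P(jar C | data) = 0.20948, P(jar D | data) = 0.2793.
The predictive probability is P(red next | data) = (5/7)(0.26185) + (1/5)(0.24938) + (0)(0.20948) + (3/4)(0.2793) = 0.44638.

0.4464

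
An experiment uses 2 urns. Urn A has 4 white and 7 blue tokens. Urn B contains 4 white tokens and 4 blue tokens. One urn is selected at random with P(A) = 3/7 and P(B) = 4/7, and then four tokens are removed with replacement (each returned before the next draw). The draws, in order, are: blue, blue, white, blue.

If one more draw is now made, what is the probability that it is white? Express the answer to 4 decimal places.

0.4278

Compute the likelihood of the observed sequence for each case: P(data | urn A) = (7/11)(7/11)(4/11)(7/11) = 0.093709; P(data | urn B) = (4/8)(4/8)(4/8)(4/8) = 0.0625.
The prior-weighted likelihoods are 3/7 · 0.093709 = 0.040161, 4/7 · 0.0625 = 0.035714; with total 0.075875.
Normalising, the posterior is P(urn A | data) = 0.5293, P(urn B | data) = 0.4707.
So P(white next | data) = Σ P(white next | H) P(H | data) = (4/11)(0.5293) + (1/2)(0.4707) = 0.42782.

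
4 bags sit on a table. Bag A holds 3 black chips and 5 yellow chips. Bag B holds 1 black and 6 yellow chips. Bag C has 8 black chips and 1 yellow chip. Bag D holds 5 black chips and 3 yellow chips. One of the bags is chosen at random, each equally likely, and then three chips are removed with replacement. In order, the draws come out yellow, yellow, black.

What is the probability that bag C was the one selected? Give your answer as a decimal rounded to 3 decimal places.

0.031

Under each hypothesis, the probability of the observed sequence is: P(data | bag A) = (5/8)(5/8)(3/8) = 0.14648; P(data | bag B) = (6/7)(6/7)(1/7) = 0.10496; P(data | bag C) = (1/9)(1/9)(8/9) = 0.010974; P(data | bag D) = (3/8)(3/8)(5/8) = 0.087891.
Weighting by the prior gives 1/4 · 0.14648 = 0.036621, 1/4 · 0.10496 = 0.026239, 1/4 · 0.010974 = 0.0027435, 1/4 · 0.087891 = 0.021973; summing to 0.087576.
By Bayes' rule, P(bag C | data) = (0.0027435) / (0.087576) = 0.031327.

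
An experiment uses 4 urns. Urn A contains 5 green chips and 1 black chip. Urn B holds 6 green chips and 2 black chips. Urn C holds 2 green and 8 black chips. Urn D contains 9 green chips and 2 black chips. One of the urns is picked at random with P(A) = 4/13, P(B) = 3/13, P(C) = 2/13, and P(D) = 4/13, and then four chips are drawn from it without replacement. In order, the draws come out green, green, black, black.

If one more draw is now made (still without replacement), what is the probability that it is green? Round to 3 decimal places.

Under each hypothesis, the probability of the observed sequence is: P(data | urn A) = (5/6)(4/5)(1/4)(0/3) = 0; P(data | urn B) = (6/8)(5/7)(2/6)(1/5) = 0.035714; P(data | urn C) = (2/10)(1/9)(8/8)(7/7) = 0.022222; P(data | urn D) = (9/11)(8/10)(2/9)(1/8) = 0.018182.
Weighting by the prior gives 4/13 · 0 = 0, 3/13 · 0.035714 = 0.0082418, 2/13 · 0.022222 = 0.0034188, 4/13 · 0.018182 = 0.0055944; with total 0.017255.
Normalising, the posterior is P(urn A | data) = 0, P(urn B | data) = 0.47765, P(urn C | data) = 0.19813, P(urn D | data) = 0.32422.
So P(green next | data) = Σ P(green next | H) P(H | data) = (1)(0.47765) + (0)(0.19813) + (1)(0.32422) = 0.80187.

0.802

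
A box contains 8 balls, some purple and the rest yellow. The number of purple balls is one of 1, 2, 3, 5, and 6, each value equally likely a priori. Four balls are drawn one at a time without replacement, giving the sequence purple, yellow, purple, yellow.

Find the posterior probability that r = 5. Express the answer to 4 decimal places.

0.3333

Under each hypothesis, the probability of the observed sequence is: P(data | r = 1) = (1/8)(7/7)(0/6) = 0; P(data | r = 2) = (2/8)(6/7)(1/6)(5/5) = 1/28; P(data | r = 3) = (3/8)(5/7)(2/6)(4/5) = 1/14; P(data | r = 5) = (5/8)(3/7)(4/6)(2/5) = 1/14; P(data | r = 6) = (6/8)(2/7)(5/6)(1/5) = 1/28.
Weighting by the prior gives 1/5 · 0 = 0, 1/5 · 1/28 = 1/140, 1/5 · 1/14 = 1/70, 1/5 · 1/14 = 1/70, 1/5 · 1/28 = 1/140; summing to 3/70.
So P(r = 5 | data) = (1/70) / (3/70) = 1/3.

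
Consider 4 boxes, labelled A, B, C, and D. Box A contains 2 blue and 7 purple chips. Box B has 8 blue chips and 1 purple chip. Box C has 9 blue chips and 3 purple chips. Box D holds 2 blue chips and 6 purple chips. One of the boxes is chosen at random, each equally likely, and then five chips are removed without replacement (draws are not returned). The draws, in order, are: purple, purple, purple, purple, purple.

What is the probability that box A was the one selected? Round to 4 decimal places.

Compute the likelihood of the observed sequence for each case: P(data | box A) = (7/9)(6/8)(5/7)(4/6)(3/5) = 1/6; P(data | box B) = (1/9)(0/8) = 0; P(data | box C) = (3/12)(2/11)(1/10)(0/9) = 0; P(data | box D) = (6/8)(5/7)(4/6)(3/5)(2/4) = 3/28.
Weighting by the prior gives 1/4 · 1/6 = 1/24, 1/4 · 0 = 0, 1/4 · 0 = 0, 1/4 · 3/28 = 3/112; these sum to 23/336.
By Bayes' rule, P(box A | data) = (1/24) / (23/336) = 14/23.

0.6087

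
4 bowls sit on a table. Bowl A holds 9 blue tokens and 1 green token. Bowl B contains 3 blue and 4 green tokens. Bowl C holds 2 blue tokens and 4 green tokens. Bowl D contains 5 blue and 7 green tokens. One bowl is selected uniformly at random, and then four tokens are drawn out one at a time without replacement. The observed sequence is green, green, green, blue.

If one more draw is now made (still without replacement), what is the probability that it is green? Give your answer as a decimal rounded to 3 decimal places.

0.454

Under each hypothesis, the probability of the observed sequence is: P(data | bowl A) = (1/10)(0/9) = 0; P(data | bowl B) = (4/7)(3/6)(2/5)(3/4) = 0.085714; P(data | bowl C) = (4/6)(3/5)(2/4)(2/3) = 0.13333; P(data | bowl D) = (7/12)(6/11)(5/10)(5/9) = 0.088384.
Weighting by the prior gives 1/4 · 0 = 0, 1/4 · 0.085714 = 0.021429, 1/4 · 0.13333 = 0.033333, 1/4 · 0.088384 = 0.022096; summing to 0.076858.
The posterior is then P(bowl A | data) = 0, P(bowl B | data) = 0.27881, P(bowl C | data) = 0.4337, P(bowl D | data) = 0.28749.
The predictive probability is P(green next | data) = (1/3)(0.27881) + (1/2)(0.4337) + (1/2)(0.28749) = 0.45353.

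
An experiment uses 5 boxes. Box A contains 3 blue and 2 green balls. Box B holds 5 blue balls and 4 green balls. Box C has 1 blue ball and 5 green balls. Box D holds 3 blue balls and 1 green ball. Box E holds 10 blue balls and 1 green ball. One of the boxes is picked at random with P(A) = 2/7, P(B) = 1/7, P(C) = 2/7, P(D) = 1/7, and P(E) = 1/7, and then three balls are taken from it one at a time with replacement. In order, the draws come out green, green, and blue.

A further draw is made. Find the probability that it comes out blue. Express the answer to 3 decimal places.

Compute the likelihood of the observed sequence for each case: P(data | box A) = (2/5)(2/5)(3/5) = 0.096; P(data | box B) = (4/9)(4/9)(5/9) = 0.10974; P(data | box C) = (5/6)(5/6)(1/6) = 0.11574; P(data | box D) = (1/4)(1/4)(3/4) = 0.046875; P(data | box E) = (1/11)(1/11)(10/11) = 0.0075131.
Weighting by the prior gives 2/7 · 0.096 = 0.027429, 1/7 · 0.10974 = 0.015677, 2/7 · 0.11574 = 0.033069, 1/7 · 0.046875 = 0.0066964, 1/7 · 0.0075131 = 0.0010733; with total 0.083944.
Dividing through by the total gives posterior P(box A | data) = 0.32675, P(box B | data) = 0.18676, P(box C | data) = 0.39394, P(box D | data) = 0.079772, P(box E | data) = 0.012786.
So P(blue next | data) = Σ P(blue next | H) P(H | data) = (3/5)(0.32675) + (5/9)(0.18676) + (1/6)(0.39394) + (3/4)(0.079772) + (10/11)(0.012786) = 0.43691.

0.437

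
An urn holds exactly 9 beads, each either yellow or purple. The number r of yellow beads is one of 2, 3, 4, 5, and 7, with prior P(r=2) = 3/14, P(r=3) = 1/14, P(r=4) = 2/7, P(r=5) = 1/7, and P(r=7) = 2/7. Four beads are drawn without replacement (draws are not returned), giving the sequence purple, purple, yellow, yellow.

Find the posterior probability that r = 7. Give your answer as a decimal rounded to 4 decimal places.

For each hypothesis, P(data | H) works out to: P(data | r = 2) = (7/9)(6/8)(2/7)(1/6) = 0.027778; P(data | r = 3) = (6/9)(5/8)(3/7)(2/6) = 0.059524; P(data | r = 4) = (5/9)(4/8)(4/7)(3/6) = 0.079365; P(data | r = 5) = (4/9)(3/8)(5/7)(4/6) = 0.079365; P(data | r = 7) = (2/9)(1/8)(7/7)(6/6) = 0.027778.
Weighting by the prior gives 3/14 · 0.027778 = 0.0059524, 1/14 · 0.059524 = 0.0042517, 2/7 · 0.079365 = 0.022676, 1/7 · 0.079365 = 0.011338, 2/7 · 0.027778 = 0.0079365; with total 0.052154.
Hence P(r = 7 | data) = (0.0079365) / (0.052154) = 0.15217.

0.1522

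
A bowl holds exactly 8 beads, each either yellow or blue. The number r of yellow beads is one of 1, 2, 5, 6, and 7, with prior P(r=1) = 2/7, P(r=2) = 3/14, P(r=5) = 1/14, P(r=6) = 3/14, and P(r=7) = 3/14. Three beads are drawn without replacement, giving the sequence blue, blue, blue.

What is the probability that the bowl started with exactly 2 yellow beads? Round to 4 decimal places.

The likelihood of the observed sequence under each hypothesis: P(data | r = 1) = (7/8)(6/7)(5/6) = 5/8; P(data | r = 2) = (6/8)(5/7)(4/6) = 5/14; P(data | r = 5) = (3/8)(2/7)(1/6) = 1/56; P(data | r = 6) = (2/8)(1/7)(0/6) = 0; P(data | r = 7) = (1/8)(0/7) = 0.
Multiplying each by its prior: 2/7 · 5/8 = 5/28, 3/14 · 5/14 = 15/196, 1/14 · 1/56 = 1/784, 3/14 · 0 = 0, 3/14 · 0 = 0; with total 201/784.
Hence P(r = 2 | data) = (15/196) / (201/784) = 20/67.

0.2985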